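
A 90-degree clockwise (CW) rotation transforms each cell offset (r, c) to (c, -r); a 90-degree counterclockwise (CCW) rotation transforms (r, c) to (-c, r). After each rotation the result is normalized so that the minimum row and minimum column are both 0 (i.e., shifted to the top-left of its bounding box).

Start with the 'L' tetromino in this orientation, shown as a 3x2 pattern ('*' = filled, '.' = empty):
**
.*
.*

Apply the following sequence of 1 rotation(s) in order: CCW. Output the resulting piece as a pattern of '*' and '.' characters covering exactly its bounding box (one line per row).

Start:
**
.*
.*
After rotation 1 (CCW):
***
*..

Answer: ***
*..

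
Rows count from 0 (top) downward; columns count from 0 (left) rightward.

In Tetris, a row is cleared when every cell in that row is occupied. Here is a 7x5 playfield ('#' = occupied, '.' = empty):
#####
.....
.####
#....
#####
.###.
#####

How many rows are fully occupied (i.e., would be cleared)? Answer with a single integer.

Check each row:
  row 0: 0 empty cells -> FULL (clear)
  row 1: 5 empty cells -> not full
  row 2: 1 empty cell -> not full
  row 3: 4 empty cells -> not full
  row 4: 0 empty cells -> FULL (clear)
  row 5: 2 empty cells -> not full
  row 6: 0 empty cells -> FULL (clear)
Total rows cleared: 3

Answer: 3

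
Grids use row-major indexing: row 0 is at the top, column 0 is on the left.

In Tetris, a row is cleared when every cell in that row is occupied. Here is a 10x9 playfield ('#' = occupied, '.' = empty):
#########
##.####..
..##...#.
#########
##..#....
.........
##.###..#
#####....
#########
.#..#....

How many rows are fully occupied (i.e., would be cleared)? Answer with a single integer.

Check each row:
  row 0: 0 empty cells -> FULL (clear)
  row 1: 3 empty cells -> not full
  row 2: 6 empty cells -> not full
  row 3: 0 empty cells -> FULL (clear)
  row 4: 6 empty cells -> not full
  row 5: 9 empty cells -> not full
  row 6: 3 empty cells -> not full
  row 7: 4 empty cells -> not full
  row 8: 0 empty cells -> FULL (clear)
  row 9: 7 empty cells -> not full
Total rows cleared: 3

Answer: 3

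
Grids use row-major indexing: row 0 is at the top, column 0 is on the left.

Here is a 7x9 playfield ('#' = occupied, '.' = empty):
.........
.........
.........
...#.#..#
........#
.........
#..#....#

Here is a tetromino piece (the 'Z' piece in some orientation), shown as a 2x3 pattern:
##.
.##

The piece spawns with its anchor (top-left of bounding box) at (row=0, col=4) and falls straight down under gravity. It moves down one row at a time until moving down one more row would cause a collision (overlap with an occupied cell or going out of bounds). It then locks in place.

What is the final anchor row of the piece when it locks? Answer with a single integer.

Answer: 1

Derivation:
Spawn at (row=0, col=4). Try each row:
  row 0: fits
  row 1: fits
  row 2: blocked -> lock at row 1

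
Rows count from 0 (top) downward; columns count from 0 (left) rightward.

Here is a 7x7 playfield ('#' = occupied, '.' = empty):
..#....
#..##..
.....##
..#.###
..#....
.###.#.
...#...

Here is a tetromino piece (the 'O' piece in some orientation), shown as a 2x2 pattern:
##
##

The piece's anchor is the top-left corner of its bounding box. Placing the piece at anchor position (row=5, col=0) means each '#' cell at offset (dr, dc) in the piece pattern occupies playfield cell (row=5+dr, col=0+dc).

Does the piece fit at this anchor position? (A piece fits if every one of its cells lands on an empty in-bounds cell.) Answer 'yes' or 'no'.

Check each piece cell at anchor (5, 0):
  offset (0,0) -> (5,0): empty -> OK
  offset (0,1) -> (5,1): occupied ('#') -> FAIL
  offset (1,0) -> (6,0): empty -> OK
  offset (1,1) -> (6,1): empty -> OK
All cells valid: no

Answer: no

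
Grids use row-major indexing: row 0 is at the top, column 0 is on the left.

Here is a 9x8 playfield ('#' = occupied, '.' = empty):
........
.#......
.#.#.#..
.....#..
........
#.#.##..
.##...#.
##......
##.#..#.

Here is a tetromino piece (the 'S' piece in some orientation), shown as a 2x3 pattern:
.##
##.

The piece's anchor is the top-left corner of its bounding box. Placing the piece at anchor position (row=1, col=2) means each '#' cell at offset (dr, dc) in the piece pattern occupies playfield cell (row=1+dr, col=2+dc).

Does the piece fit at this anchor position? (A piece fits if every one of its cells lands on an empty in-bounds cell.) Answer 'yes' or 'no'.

Answer: no

Derivation:
Check each piece cell at anchor (1, 2):
  offset (0,1) -> (1,3): empty -> OK
  offset (0,2) -> (1,4): empty -> OK
  offset (1,0) -> (2,2): empty -> OK
  offset (1,1) -> (2,3): occupied ('#') -> FAIL
All cells valid: no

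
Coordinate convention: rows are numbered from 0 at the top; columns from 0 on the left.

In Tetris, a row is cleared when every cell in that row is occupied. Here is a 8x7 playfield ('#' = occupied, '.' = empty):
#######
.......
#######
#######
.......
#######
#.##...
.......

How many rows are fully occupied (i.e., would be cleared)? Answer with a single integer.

Answer: 4

Derivation:
Check each row:
  row 0: 0 empty cells -> FULL (clear)
  row 1: 7 empty cells -> not full
  row 2: 0 empty cells -> FULL (clear)
  row 3: 0 empty cells -> FULL (clear)
  row 4: 7 empty cells -> not full
  row 5: 0 empty cells -> FULL (clear)
  row 6: 4 empty cells -> not full
  row 7: 7 empty cells -> not full
Total rows cleared: 4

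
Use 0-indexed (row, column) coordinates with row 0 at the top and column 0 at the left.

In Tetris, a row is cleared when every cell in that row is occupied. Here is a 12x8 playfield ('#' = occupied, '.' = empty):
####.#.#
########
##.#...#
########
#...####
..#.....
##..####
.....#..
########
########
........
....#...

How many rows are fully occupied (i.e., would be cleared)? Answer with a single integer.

Check each row:
  row 0: 2 empty cells -> not full
  row 1: 0 empty cells -> FULL (clear)
  row 2: 4 empty cells -> not full
  row 3: 0 empty cells -> FULL (clear)
  row 4: 3 empty cells -> not full
  row 5: 7 empty cells -> not full
  row 6: 2 empty cells -> not full
  row 7: 7 empty cells -> not full
  row 8: 0 empty cells -> FULL (clear)
  row 9: 0 empty cells -> FULL (clear)
  row 10: 8 empty cells -> not full
  row 11: 7 empty cells -> not full
Total rows cleared: 4

Answer: 4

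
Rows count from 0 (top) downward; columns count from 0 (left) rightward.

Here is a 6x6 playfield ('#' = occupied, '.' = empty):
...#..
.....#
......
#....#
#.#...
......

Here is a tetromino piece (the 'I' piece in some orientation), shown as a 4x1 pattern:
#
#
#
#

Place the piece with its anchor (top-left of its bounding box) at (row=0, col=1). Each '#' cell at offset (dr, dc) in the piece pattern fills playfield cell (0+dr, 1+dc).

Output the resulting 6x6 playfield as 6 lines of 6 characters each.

Fill (0+0,1+0) = (0,1)
Fill (0+1,1+0) = (1,1)
Fill (0+2,1+0) = (2,1)
Fill (0+3,1+0) = (3,1)

Answer: .#.#..
.#...#
.#....
##...#
#.#...
......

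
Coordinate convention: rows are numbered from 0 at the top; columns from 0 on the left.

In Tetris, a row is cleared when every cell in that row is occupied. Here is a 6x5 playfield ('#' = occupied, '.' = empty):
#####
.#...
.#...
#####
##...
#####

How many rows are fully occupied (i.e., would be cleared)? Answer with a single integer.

Check each row:
  row 0: 0 empty cells -> FULL (clear)
  row 1: 4 empty cells -> not full
  row 2: 4 empty cells -> not full
  row 3: 0 empty cells -> FULL (clear)
  row 4: 3 empty cells -> not full
  row 5: 0 empty cells -> FULL (clear)
Total rows cleared: 3

Answer: 3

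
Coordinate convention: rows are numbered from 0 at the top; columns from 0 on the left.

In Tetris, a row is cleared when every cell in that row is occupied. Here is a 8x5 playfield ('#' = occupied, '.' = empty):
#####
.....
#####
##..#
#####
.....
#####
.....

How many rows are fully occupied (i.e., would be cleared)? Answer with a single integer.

Answer: 4

Derivation:
Check each row:
  row 0: 0 empty cells -> FULL (clear)
  row 1: 5 empty cells -> not full
  row 2: 0 empty cells -> FULL (clear)
  row 3: 2 empty cells -> not full
  row 4: 0 empty cells -> FULL (clear)
  row 5: 5 empty cells -> not full
  row 6: 0 empty cells -> FULL (clear)
  row 7: 5 empty cells -> not full
Total rows cleared: 4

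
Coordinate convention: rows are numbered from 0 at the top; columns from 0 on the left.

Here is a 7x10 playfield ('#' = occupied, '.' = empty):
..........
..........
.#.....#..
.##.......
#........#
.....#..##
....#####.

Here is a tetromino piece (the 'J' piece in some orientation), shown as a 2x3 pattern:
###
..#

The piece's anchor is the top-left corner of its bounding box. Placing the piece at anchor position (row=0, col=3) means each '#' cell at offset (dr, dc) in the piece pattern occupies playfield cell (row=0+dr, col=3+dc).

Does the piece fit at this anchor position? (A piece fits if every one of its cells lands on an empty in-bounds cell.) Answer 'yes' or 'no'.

Answer: yes

Derivation:
Check each piece cell at anchor (0, 3):
  offset (0,0) -> (0,3): empty -> OK
  offset (0,1) -> (0,4): empty -> OK
  offset (0,2) -> (0,5): empty -> OK
  offset (1,2) -> (1,5): empty -> OK
All cells valid: yes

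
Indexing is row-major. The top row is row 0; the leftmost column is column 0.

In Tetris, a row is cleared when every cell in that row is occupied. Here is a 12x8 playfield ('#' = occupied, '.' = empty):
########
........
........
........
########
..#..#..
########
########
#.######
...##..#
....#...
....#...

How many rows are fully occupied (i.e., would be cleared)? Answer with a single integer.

Answer: 4

Derivation:
Check each row:
  row 0: 0 empty cells -> FULL (clear)
  row 1: 8 empty cells -> not full
  row 2: 8 empty cells -> not full
  row 3: 8 empty cells -> not full
  row 4: 0 empty cells -> FULL (clear)
  row 5: 6 empty cells -> not full
  row 6: 0 empty cells -> FULL (clear)
  row 7: 0 empty cells -> FULL (clear)
  row 8: 1 empty cell -> not full
  row 9: 5 empty cells -> not full
  row 10: 7 empty cells -> not full
  row 11: 7 empty cells -> not full
Total rows cleared: 4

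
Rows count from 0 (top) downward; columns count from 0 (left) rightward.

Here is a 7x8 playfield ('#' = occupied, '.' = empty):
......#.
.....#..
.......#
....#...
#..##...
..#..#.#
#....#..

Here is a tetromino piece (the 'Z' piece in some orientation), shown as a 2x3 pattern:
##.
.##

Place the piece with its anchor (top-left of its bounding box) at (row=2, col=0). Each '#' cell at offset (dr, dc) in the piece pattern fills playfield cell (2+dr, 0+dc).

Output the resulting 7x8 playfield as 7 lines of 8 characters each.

Answer: ......#.
.....#..
##.....#
.##.#...
#..##...
..#..#.#
#....#..

Derivation:
Fill (2+0,0+0) = (2,0)
Fill (2+0,0+1) = (2,1)
Fill (2+1,0+1) = (3,1)
Fill (2+1,0+2) = (3,2)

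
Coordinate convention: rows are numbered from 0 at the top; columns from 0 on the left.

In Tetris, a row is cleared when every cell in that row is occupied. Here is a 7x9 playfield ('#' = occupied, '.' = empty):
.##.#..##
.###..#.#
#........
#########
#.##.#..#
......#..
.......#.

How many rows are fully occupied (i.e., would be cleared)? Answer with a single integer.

Check each row:
  row 0: 4 empty cells -> not full
  row 1: 4 empty cells -> not full
  row 2: 8 empty cells -> not full
  row 3: 0 empty cells -> FULL (clear)
  row 4: 4 empty cells -> not full
  row 5: 8 empty cells -> not full
  row 6: 8 empty cells -> not full
Total rows cleared: 1

Answer: 1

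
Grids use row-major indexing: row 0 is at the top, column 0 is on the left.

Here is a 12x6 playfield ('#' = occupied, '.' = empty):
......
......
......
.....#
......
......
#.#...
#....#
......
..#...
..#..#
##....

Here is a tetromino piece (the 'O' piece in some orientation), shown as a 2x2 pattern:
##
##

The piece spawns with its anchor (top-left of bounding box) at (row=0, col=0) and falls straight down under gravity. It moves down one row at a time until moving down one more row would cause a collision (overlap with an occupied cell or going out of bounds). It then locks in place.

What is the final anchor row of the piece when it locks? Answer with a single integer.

Answer: 4

Derivation:
Spawn at (row=0, col=0). Try each row:
  row 0: fits
  row 1: fits
  row 2: fits
  row 3: fits
  row 4: fits
  row 5: blocked -> lock at row 4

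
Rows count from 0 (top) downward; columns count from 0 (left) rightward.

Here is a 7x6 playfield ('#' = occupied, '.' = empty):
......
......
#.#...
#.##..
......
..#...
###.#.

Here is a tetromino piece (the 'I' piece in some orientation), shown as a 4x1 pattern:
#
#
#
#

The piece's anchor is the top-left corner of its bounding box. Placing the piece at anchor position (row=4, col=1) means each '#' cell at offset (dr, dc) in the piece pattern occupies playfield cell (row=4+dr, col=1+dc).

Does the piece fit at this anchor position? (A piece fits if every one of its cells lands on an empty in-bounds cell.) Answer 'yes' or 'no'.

Check each piece cell at anchor (4, 1):
  offset (0,0) -> (4,1): empty -> OK
  offset (1,0) -> (5,1): empty -> OK
  offset (2,0) -> (6,1): occupied ('#') -> FAIL
  offset (3,0) -> (7,1): out of bounds -> FAIL
All cells valid: no

Answer: no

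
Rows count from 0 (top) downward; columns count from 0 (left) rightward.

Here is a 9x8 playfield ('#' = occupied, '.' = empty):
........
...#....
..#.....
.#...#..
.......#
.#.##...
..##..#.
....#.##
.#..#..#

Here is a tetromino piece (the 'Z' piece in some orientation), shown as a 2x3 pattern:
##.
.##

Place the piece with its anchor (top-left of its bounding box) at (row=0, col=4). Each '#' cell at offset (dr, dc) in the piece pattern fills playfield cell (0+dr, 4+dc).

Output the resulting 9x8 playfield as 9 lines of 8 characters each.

Fill (0+0,4+0) = (0,4)
Fill (0+0,4+1) = (0,5)
Fill (0+1,4+1) = (1,5)
Fill (0+1,4+2) = (1,6)

Answer: ....##..
...#.##.
..#.....
.#...#..
.......#
.#.##...
..##..#.
....#.##
.#..#..#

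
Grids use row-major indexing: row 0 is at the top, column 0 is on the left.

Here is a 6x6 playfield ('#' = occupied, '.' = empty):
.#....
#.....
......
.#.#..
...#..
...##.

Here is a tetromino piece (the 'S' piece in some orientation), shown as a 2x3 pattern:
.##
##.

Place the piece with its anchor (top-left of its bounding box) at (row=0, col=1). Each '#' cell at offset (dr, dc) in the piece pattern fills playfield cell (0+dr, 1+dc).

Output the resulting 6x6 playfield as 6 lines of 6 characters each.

Fill (0+0,1+1) = (0,2)
Fill (0+0,1+2) = (0,3)
Fill (0+1,1+0) = (1,1)
Fill (0+1,1+1) = (1,2)

Answer: .###..
###...
......
.#.#..
...#..
...##.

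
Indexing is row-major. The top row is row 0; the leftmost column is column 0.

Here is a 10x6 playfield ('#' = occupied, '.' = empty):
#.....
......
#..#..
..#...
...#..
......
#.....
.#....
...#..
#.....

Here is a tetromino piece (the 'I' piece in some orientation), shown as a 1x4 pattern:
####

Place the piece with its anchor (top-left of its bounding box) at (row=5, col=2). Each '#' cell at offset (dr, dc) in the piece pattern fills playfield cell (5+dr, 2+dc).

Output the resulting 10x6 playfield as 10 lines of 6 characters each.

Fill (5+0,2+0) = (5,2)
Fill (5+0,2+1) = (5,3)
Fill (5+0,2+2) = (5,4)
Fill (5+0,2+3) = (5,5)

Answer: #.....
......
#..#..
..#...
...#..
..####
#.....
.#....
...#..
#.....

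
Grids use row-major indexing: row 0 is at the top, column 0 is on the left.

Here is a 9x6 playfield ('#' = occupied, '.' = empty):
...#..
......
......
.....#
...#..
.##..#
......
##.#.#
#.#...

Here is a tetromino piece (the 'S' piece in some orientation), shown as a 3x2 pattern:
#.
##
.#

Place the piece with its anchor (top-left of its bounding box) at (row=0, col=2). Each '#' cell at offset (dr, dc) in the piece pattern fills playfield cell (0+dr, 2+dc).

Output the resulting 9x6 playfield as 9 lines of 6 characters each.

Answer: ..##..
..##..
...#..
.....#
...#..
.##..#
......
##.#.#
#.#...

Derivation:
Fill (0+0,2+0) = (0,2)
Fill (0+1,2+0) = (1,2)
Fill (0+1,2+1) = (1,3)
Fill (0+2,2+1) = (2,3)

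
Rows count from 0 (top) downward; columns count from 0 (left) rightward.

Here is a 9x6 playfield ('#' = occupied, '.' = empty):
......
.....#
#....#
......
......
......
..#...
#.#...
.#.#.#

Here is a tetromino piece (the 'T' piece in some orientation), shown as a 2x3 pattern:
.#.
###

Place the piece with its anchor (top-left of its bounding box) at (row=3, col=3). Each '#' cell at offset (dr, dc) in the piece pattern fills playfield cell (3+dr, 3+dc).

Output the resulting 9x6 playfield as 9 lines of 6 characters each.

Answer: ......
.....#
#....#
....#.
...###
......
..#...
#.#...
.#.#.#

Derivation:
Fill (3+0,3+1) = (3,4)
Fill (3+1,3+0) = (4,3)
Fill (3+1,3+1) = (4,4)
Fill (3+1,3+2) = (4,5)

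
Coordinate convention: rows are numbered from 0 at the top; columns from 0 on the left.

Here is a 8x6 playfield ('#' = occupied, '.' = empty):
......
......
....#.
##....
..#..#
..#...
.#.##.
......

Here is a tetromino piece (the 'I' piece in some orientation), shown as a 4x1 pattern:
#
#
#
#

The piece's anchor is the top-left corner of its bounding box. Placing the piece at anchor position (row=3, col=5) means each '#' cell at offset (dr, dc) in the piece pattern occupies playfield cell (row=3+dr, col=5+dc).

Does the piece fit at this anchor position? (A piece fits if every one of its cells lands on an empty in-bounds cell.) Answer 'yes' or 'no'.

Answer: no

Derivation:
Check each piece cell at anchor (3, 5):
  offset (0,0) -> (3,5): empty -> OK
  offset (1,0) -> (4,5): occupied ('#') -> FAIL
  offset (2,0) -> (5,5): empty -> OK
  offset (3,0) -> (6,5): empty -> OK
All cells valid: no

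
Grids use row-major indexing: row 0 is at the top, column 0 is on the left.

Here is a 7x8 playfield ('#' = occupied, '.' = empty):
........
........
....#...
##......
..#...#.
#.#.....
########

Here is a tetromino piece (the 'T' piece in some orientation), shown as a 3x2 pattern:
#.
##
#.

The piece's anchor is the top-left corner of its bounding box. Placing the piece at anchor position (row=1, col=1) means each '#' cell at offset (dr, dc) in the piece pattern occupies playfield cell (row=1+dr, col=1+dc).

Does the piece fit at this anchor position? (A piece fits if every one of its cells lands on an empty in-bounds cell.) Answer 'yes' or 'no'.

Answer: no

Derivation:
Check each piece cell at anchor (1, 1):
  offset (0,0) -> (1,1): empty -> OK
  offset (1,0) -> (2,1): empty -> OK
  offset (1,1) -> (2,2): empty -> OK
  offset (2,0) -> (3,1): occupied ('#') -> FAIL
All cells valid: no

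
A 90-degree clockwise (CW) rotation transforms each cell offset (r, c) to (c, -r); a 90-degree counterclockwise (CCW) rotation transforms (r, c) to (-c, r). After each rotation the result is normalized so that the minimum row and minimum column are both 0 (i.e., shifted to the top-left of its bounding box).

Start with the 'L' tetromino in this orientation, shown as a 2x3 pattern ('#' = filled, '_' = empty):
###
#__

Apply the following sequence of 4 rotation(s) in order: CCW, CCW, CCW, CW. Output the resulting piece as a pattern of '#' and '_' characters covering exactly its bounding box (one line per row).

Answer: __#
###

Derivation:
Start:
###
#__
After rotation 1 (CCW):
#_
#_
##
After rotation 2 (CCW):
__#
###
After rotation 3 (CCW):
##
_#
_#
After rotation 4 (CW):
__#
###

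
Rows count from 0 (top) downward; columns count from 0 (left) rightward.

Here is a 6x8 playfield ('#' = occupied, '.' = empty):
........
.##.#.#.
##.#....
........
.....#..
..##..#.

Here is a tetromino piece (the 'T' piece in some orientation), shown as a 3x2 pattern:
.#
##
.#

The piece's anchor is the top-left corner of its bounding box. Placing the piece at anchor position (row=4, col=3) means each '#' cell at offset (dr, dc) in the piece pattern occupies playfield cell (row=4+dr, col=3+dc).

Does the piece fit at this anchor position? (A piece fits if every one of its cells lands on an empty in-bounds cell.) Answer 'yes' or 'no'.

Answer: no

Derivation:
Check each piece cell at anchor (4, 3):
  offset (0,1) -> (4,4): empty -> OK
  offset (1,0) -> (5,3): occupied ('#') -> FAIL
  offset (1,1) -> (5,4): empty -> OK
  offset (2,1) -> (6,4): out of bounds -> FAIL
All cells valid: no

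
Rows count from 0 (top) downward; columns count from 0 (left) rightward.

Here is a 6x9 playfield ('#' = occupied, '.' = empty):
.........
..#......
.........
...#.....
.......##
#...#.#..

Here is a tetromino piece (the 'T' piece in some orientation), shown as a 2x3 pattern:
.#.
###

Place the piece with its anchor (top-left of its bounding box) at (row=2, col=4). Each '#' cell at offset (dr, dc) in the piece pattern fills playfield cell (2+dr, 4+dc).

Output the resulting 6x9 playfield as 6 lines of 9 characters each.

Answer: .........
..#......
.....#...
...####..
.......##
#...#.#..

Derivation:
Fill (2+0,4+1) = (2,5)
Fill (2+1,4+0) = (3,4)
Fill (2+1,4+1) = (3,5)
Fill (2+1,4+2) = (3,6)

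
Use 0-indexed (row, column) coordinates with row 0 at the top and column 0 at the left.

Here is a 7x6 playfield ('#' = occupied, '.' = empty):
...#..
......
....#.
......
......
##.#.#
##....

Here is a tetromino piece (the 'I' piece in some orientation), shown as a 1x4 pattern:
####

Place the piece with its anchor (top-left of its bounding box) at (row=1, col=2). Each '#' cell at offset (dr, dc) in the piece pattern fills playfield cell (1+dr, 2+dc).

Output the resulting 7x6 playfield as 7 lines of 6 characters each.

Fill (1+0,2+0) = (1,2)
Fill (1+0,2+1) = (1,3)
Fill (1+0,2+2) = (1,4)
Fill (1+0,2+3) = (1,5)

Answer: ...#..
..####
....#.
......
......
##.#.#
##....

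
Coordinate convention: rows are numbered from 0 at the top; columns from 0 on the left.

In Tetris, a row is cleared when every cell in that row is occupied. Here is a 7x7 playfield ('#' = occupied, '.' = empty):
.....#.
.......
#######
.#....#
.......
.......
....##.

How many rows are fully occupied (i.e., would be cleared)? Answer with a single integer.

Answer: 1

Derivation:
Check each row:
  row 0: 6 empty cells -> not full
  row 1: 7 empty cells -> not full
  row 2: 0 empty cells -> FULL (clear)
  row 3: 5 empty cells -> not full
  row 4: 7 empty cells -> not full
  row 5: 7 empty cells -> not full
  row 6: 5 empty cells -> not full
Total rows cleared: 1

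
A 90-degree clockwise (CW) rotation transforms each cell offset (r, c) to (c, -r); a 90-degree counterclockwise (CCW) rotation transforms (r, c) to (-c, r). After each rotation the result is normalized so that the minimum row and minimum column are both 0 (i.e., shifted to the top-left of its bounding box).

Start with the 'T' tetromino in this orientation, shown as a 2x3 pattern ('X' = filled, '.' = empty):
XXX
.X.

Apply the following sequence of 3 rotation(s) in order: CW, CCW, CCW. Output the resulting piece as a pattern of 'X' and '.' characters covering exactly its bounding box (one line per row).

Start:
XXX
.X.
After rotation 1 (CW):
.X
XX
.X
After rotation 2 (CCW):
XXX
.X.
After rotation 3 (CCW):
X.
XX
X.

Answer: X.
XX
X.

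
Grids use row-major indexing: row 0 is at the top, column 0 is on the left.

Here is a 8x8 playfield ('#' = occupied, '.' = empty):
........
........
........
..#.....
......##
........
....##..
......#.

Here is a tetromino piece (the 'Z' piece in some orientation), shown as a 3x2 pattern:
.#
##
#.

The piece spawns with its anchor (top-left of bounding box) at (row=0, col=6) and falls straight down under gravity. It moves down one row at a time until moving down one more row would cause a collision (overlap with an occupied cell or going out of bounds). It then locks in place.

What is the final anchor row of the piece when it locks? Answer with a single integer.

Spawn at (row=0, col=6). Try each row:
  row 0: fits
  row 1: fits
  row 2: blocked -> lock at row 1

Answer: 1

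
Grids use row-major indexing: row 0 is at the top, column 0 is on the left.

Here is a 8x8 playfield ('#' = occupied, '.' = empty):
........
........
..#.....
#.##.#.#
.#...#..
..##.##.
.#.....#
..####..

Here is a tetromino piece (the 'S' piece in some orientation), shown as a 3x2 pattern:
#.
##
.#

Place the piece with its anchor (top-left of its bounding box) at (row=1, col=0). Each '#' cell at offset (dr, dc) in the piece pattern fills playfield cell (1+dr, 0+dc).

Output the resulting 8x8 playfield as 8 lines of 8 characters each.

Fill (1+0,0+0) = (1,0)
Fill (1+1,0+0) = (2,0)
Fill (1+1,0+1) = (2,1)
Fill (1+2,0+1) = (3,1)

Answer: ........
#.......
###.....
####.#.#
.#...#..
..##.##.
.#.....#
..####..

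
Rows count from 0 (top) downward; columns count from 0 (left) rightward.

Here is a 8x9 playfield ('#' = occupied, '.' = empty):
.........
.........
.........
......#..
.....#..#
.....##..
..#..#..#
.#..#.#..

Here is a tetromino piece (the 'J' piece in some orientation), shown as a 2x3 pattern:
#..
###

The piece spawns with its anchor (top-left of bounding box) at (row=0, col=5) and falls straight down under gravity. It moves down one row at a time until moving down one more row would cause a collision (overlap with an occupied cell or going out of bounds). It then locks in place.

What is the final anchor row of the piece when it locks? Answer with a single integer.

Answer: 1

Derivation:
Spawn at (row=0, col=5). Try each row:
  row 0: fits
  row 1: fits
  row 2: blocked -> lock at row 1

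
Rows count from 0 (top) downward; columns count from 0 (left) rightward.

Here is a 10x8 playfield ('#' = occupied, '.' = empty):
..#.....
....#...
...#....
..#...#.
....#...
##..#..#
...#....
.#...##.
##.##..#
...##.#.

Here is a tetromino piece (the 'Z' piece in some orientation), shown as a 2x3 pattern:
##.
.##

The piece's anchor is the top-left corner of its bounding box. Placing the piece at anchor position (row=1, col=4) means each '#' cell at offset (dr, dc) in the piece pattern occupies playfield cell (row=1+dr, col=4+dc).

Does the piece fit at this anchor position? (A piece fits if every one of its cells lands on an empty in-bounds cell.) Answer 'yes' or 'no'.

Check each piece cell at anchor (1, 4):
  offset (0,0) -> (1,4): occupied ('#') -> FAIL
  offset (0,1) -> (1,5): empty -> OK
  offset (1,1) -> (2,5): empty -> OK
  offset (1,2) -> (2,6): empty -> OK
All cells valid: no

Answer: no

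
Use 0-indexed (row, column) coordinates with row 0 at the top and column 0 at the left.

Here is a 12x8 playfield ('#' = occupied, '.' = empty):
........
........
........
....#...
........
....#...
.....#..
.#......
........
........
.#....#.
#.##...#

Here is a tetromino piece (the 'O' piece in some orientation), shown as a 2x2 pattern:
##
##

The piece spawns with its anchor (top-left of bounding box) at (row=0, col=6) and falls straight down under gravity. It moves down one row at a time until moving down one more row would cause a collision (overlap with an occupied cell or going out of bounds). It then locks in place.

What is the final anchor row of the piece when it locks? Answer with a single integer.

Answer: 8

Derivation:
Spawn at (row=0, col=6). Try each row:
  row 0: fits
  row 1: fits
  row 2: fits
  row 3: fits
  row 4: fits
  row 5: fits
  row 6: fits
  row 7: fits
  row 8: fits
  row 9: blocked -> lock at row 8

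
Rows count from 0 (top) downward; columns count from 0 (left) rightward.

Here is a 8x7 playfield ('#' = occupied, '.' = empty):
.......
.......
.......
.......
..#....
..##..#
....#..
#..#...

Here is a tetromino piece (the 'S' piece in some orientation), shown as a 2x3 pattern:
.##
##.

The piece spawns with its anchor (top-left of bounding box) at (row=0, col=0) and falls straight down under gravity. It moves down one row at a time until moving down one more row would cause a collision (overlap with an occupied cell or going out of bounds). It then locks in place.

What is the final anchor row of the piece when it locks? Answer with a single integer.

Spawn at (row=0, col=0). Try each row:
  row 0: fits
  row 1: fits
  row 2: fits
  row 3: fits
  row 4: blocked -> lock at row 3

Answer: 3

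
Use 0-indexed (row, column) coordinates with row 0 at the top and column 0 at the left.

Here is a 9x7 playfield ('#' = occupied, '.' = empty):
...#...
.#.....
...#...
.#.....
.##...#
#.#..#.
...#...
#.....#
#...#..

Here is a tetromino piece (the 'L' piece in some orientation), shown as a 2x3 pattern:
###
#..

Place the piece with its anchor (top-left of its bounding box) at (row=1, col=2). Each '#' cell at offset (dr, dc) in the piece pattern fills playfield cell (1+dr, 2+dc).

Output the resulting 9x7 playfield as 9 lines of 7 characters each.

Answer: ...#...
.####..
..##...
.#.....
.##...#
#.#..#.
...#...
#.....#
#...#..

Derivation:
Fill (1+0,2+0) = (1,2)
Fill (1+0,2+1) = (1,3)
Fill (1+0,2+2) = (1,4)
Fill (1+1,2+0) = (2,2)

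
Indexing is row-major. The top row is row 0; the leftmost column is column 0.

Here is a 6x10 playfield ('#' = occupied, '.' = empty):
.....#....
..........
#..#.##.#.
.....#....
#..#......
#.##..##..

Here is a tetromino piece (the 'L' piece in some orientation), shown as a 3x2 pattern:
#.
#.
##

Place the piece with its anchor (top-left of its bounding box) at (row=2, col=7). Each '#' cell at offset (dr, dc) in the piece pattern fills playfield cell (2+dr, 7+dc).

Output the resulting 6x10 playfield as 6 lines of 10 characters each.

Answer: .....#....
..........
#..#.####.
.....#.#..
#..#...##.
#.##..##..

Derivation:
Fill (2+0,7+0) = (2,7)
Fill (2+1,7+0) = (3,7)
Fill (2+2,7+0) = (4,7)
Fill (2+2,7+1) = (4,8)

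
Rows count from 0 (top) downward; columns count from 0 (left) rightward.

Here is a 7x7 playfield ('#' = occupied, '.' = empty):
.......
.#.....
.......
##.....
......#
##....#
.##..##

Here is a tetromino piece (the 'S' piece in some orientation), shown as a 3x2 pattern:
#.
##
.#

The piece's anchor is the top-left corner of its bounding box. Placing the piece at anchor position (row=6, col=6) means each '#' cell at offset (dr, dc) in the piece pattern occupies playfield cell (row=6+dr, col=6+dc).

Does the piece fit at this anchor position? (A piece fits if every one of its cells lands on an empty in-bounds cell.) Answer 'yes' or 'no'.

Check each piece cell at anchor (6, 6):
  offset (0,0) -> (6,6): occupied ('#') -> FAIL
  offset (1,0) -> (7,6): out of bounds -> FAIL
  offset (1,1) -> (7,7): out of bounds -> FAIL
  offset (2,1) -> (8,7): out of bounds -> FAIL
All cells valid: no

Answer: no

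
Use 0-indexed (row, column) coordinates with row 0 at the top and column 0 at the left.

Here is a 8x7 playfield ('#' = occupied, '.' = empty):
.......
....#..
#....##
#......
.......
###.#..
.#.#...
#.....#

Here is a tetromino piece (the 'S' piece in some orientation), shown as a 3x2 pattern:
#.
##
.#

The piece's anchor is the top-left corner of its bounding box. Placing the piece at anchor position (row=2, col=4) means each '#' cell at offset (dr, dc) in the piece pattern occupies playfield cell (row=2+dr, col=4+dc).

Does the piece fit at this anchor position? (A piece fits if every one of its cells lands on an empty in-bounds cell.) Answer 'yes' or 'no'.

Check each piece cell at anchor (2, 4):
  offset (0,0) -> (2,4): empty -> OK
  offset (1,0) -> (3,4): empty -> OK
  offset (1,1) -> (3,5): empty -> OK
  offset (2,1) -> (4,5): empty -> OK
All cells valid: yes

Answer: yes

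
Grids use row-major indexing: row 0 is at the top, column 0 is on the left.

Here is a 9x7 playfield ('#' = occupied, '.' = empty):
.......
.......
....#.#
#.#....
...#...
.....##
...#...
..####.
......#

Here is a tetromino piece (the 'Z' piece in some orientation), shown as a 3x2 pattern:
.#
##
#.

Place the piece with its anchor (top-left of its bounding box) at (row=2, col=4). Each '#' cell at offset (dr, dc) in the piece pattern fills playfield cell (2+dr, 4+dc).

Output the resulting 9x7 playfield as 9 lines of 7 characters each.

Answer: .......
.......
....###
#.#.##.
...##..
.....##
...#...
..####.
......#

Derivation:
Fill (2+0,4+1) = (2,5)
Fill (2+1,4+0) = (3,4)
Fill (2+1,4+1) = (3,5)
Fill (2+2,4+0) = (4,4)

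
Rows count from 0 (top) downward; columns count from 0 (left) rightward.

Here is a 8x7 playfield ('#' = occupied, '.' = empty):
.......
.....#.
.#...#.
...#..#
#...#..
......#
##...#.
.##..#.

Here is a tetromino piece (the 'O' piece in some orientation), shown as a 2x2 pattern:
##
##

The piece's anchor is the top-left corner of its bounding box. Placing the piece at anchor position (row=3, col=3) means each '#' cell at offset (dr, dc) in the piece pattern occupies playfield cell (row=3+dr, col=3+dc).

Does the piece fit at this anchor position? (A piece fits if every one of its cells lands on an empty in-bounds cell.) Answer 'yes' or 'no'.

Check each piece cell at anchor (3, 3):
  offset (0,0) -> (3,3): occupied ('#') -> FAIL
  offset (0,1) -> (3,4): empty -> OK
  offset (1,0) -> (4,3): empty -> OK
  offset (1,1) -> (4,4): occupied ('#') -> FAIL
All cells valid: no

Answer: no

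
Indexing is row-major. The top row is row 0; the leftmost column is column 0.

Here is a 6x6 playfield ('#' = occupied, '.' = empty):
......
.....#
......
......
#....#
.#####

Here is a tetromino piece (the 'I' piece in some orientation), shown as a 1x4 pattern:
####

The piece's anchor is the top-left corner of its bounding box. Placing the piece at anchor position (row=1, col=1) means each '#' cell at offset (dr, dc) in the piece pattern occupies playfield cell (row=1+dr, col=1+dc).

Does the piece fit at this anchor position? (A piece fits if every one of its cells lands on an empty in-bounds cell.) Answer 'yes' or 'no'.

Answer: yes

Derivation:
Check each piece cell at anchor (1, 1):
  offset (0,0) -> (1,1): empty -> OK
  offset (0,1) -> (1,2): empty -> OK
  offset (0,2) -> (1,3): empty -> OK
  offset (0,3) -> (1,4): empty -> OK
All cells valid: yes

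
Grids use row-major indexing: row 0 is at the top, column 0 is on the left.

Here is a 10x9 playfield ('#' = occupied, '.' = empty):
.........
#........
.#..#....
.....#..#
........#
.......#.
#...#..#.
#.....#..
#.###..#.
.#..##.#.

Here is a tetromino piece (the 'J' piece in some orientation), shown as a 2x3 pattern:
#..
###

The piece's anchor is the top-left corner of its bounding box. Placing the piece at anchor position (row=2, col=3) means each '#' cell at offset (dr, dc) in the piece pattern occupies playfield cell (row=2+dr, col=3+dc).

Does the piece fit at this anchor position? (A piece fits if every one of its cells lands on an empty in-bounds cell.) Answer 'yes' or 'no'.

Answer: no

Derivation:
Check each piece cell at anchor (2, 3):
  offset (0,0) -> (2,3): empty -> OK
  offset (1,0) -> (3,3): empty -> OK
  offset (1,1) -> (3,4): empty -> OK
  offset (1,2) -> (3,5): occupied ('#') -> FAIL
All cells valid: no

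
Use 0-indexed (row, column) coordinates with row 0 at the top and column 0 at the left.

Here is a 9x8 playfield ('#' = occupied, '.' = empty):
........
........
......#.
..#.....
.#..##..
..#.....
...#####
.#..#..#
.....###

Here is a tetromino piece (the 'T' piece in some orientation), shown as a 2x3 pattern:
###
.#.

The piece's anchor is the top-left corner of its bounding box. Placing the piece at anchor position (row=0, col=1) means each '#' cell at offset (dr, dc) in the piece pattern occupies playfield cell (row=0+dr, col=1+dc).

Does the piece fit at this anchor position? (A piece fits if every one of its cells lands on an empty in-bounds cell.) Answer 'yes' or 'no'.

Answer: yes

Derivation:
Check each piece cell at anchor (0, 1):
  offset (0,0) -> (0,1): empty -> OK
  offset (0,1) -> (0,2): empty -> OK
  offset (0,2) -> (0,3): empty -> OK
  offset (1,1) -> (1,2): empty -> OK
All cells valid: yes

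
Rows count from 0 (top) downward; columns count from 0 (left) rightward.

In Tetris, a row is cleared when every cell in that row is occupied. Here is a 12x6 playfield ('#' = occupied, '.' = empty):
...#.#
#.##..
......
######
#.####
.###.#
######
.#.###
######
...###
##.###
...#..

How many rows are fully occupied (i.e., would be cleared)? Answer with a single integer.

Check each row:
  row 0: 4 empty cells -> not full
  row 1: 3 empty cells -> not full
  row 2: 6 empty cells -> not full
  row 3: 0 empty cells -> FULL (clear)
  row 4: 1 empty cell -> not full
  row 5: 2 empty cells -> not full
  row 6: 0 empty cells -> FULL (clear)
  row 7: 2 empty cells -> not full
  row 8: 0 empty cells -> FULL (clear)
  row 9: 3 empty cells -> not full
  row 10: 1 empty cell -> not full
  row 11: 5 empty cells -> not full
Total rows cleared: 3

Answer: 3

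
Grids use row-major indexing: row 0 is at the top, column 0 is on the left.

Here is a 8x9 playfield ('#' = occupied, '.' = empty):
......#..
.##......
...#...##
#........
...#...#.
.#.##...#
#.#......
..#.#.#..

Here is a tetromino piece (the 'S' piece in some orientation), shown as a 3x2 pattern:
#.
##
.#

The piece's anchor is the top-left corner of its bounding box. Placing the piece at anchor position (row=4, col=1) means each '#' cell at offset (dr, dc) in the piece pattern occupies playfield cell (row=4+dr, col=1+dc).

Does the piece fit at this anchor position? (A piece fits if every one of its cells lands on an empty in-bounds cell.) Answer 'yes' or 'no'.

Answer: no

Derivation:
Check each piece cell at anchor (4, 1):
  offset (0,0) -> (4,1): empty -> OK
  offset (1,0) -> (5,1): occupied ('#') -> FAIL
  offset (1,1) -> (5,2): empty -> OK
  offset (2,1) -> (6,2): occupied ('#') -> FAIL
All cells valid: no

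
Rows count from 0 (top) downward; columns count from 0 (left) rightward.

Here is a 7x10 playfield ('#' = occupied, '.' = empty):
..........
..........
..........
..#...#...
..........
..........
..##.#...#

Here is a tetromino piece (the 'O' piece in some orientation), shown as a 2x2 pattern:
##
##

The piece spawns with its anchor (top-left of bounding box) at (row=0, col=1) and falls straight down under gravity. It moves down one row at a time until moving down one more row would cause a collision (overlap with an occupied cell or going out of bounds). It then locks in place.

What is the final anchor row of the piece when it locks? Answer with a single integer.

Answer: 1

Derivation:
Spawn at (row=0, col=1). Try each row:
  row 0: fits
  row 1: fits
  row 2: blocked -> lock at row 1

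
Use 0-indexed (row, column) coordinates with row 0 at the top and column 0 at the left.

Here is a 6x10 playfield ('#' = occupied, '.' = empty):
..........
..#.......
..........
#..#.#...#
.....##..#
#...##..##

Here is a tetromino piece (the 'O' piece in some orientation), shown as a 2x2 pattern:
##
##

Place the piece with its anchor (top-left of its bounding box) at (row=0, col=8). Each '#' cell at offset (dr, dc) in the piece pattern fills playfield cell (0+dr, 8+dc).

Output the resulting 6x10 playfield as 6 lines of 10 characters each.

Answer: ........##
..#.....##
..........
#..#.#...#
.....##..#
#...##..##

Derivation:
Fill (0+0,8+0) = (0,8)
Fill (0+0,8+1) = (0,9)
Fill (0+1,8+0) = (1,8)
Fill (0+1,8+1) = (1,9)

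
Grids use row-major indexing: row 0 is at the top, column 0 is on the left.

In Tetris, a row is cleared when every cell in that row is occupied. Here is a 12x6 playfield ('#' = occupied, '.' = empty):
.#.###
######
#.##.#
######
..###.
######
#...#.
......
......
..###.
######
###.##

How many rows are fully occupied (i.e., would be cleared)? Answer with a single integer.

Check each row:
  row 0: 2 empty cells -> not full
  row 1: 0 empty cells -> FULL (clear)
  row 2: 2 empty cells -> not full
  row 3: 0 empty cells -> FULL (clear)
  row 4: 3 empty cells -> not full
  row 5: 0 empty cells -> FULL (clear)
  row 6: 4 empty cells -> not full
  row 7: 6 empty cells -> not full
  row 8: 6 empty cells -> not full
  row 9: 3 empty cells -> not full
  row 10: 0 empty cells -> FULL (clear)
  row 11: 1 empty cell -> not full
Total rows cleared: 4

Answer: 4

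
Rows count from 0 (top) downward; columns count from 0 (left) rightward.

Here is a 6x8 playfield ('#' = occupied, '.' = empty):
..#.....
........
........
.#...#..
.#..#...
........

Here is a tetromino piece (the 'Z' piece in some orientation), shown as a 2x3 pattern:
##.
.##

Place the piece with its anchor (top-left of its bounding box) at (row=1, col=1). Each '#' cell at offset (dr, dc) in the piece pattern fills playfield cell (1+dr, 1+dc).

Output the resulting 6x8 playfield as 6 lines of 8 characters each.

Fill (1+0,1+0) = (1,1)
Fill (1+0,1+1) = (1,2)
Fill (1+1,1+1) = (2,2)
Fill (1+1,1+2) = (2,3)

Answer: ..#.....
.##.....
..##....
.#...#..
.#..#...
........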